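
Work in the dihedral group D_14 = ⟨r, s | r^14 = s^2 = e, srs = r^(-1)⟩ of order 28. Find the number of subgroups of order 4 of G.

7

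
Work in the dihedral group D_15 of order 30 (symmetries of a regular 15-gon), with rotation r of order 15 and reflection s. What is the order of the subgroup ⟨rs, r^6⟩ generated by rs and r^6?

|⟨rs⟩| = 2 and |⟨r^6⟩| = 5, so |H| is a multiple of lcm(2, 5) = 10 and divides |G| = 30.
Closing under the operation: H = {e, r^3, r^6, r^9, r^12, rs, r^4s, r^7s, r^10s, r^13s}, so |H| = 10.

10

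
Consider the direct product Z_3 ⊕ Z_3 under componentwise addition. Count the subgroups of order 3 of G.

4

|G| = 9 and 3 | 9, so subgroups of order 3 are possible by Lagrange.
The subgroups of order 3 are: {(0,0), (0,1), (0,2)}; {(0,0), (1,0), (2,0)}; {(0,0), (1,1), (2,2)}; {(0,0), (1,2), (2,1)}.
So G has 4 subgroups of order 3.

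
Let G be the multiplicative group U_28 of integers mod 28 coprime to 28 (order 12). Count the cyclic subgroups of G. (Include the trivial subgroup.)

8

A cyclic subgroup of order d is generated by each of its φ(d) elements of order d, so the cyclic subgroups of order d number (#elements of order d)/φ(d).
Cyclic subgroups by order — order 1: 1; order 2: 3; order 3: 1; order 6: 3.
Total: 8.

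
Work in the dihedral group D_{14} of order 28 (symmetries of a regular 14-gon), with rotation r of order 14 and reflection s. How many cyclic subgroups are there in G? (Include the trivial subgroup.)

Group the elements of G by the cyclic subgroup they generate; each cyclic subgroup of order d accounts for φ(d) elements.
Cyclic subgroups by order — order 1: 1; order 2: 15; order 7: 1; order 14: 1.
Total: 18.

18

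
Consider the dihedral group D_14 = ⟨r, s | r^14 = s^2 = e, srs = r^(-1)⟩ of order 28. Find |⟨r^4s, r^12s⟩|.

14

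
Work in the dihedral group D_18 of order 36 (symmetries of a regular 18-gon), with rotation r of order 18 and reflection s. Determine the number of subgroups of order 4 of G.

9

|G| = 36 and 4 | 36, so subgroups of order 4 are possible by Lagrange.
The subgroups of order 4 are: {e, r^9, rs, r^10s}; {e, r^9, r^2s, r^11s}; {e, r^9, r^3s, r^12s}; {e, r^9, r^4s, r^13s}; … (9 in all).
So G has 9 subgroups of order 4.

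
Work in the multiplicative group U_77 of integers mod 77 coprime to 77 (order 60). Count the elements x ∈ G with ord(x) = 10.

12

Enumerating element orders in G gives 12 elements of order 10.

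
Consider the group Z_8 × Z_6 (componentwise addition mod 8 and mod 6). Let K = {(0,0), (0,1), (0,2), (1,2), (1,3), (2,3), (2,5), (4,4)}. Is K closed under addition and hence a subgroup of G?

No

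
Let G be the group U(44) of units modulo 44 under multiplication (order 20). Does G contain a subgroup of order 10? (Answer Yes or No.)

Yes

10 | 20. A subgroup of order 10 is {1, 5, 9, 13, 17, 21, 25, 29, 37, 41}.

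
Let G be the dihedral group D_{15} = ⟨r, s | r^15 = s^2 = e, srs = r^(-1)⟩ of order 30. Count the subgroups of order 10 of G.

|G| = 30 and 10 | 30, so subgroups of order 10 are possible by Lagrange.
The subgroups of order 10 are: {e, r^3, r^6, r^9, r^12, rs, r^4s, r^7s, r^10s, r^13s}; {e, r^3, r^6, r^9, r^12, r^2s, r^5s, r^8s, r^11s, r^14s}; {e, r^3, r^6, r^9, r^12, s, r^3s, r^6s, r^9s, r^12s}.
So G has 3 subgroups of order 10.

3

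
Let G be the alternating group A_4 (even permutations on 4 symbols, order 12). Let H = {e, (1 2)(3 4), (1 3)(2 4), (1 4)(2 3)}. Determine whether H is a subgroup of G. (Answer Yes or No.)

Yes

|H| = 4 divides |G| = 12, consistent with Lagrange.
H contains the identity, every element's inverse is in H, and H is closed under ∘: it is a subgroup.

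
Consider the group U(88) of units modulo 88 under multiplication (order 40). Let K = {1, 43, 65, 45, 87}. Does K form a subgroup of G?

Closure fails: 65 · 87 = 23 ∉ K. So K is not a subgroup.

No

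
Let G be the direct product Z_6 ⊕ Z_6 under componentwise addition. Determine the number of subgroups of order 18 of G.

3

|G| = 36 and 18 | 36, so subgroups of order 18 are possible by Lagrange.
The subgroups of order 18 are: {(0,0), (0,1), (0,2), (0,3), (0,4), (0,5), (2,0), (2,1), (2,2), (2,3), (2,4), (2,5), (4,0), (4,1), (4,2), (4,3), (4,4), (4,5)}; {(0,0), (0,2), (0,4), (1,0), (1,2), (1,4), (2,0), (2,2), (2,4), (3,0), (3,2), (3,4), (4,0), (4,2), (4,4), (5,0), (5,2), (5,4)}; {(0,0), (0,2), (0,4), (1,1), (1,3), (1,5), (2,0), (2,2), (2,4), (3,1), (3,3), (3,5), (4,0), (4,2), (4,4), (5,1), (5,3), (5,5)}.
So G has 3 subgroups of order 18.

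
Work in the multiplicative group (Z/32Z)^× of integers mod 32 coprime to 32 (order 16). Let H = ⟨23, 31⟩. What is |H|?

8

|⟨23⟩| = 4 and |⟨31⟩| = 2, so |H| is a multiple of lcm(4, 2) = 4 and divides |G| = 16.
Closing under the operation: H = {1, 7, 9, 15, 17, 23, 25, 31}, so |H| = 8.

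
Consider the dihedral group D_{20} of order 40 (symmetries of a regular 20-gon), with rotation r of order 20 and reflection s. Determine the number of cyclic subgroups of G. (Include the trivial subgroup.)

26

A cyclic subgroup of order d is generated by each of its φ(d) elements of order d, so the cyclic subgroups of order d number (#elements of order d)/φ(d).
Cyclic subgroups by order — order 1: 1; order 2: 21; order 4: 1; order 5: 1; order 10: 1; order 20: 1.
Total: 26.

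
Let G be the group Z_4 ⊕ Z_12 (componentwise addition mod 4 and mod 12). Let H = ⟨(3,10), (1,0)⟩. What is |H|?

24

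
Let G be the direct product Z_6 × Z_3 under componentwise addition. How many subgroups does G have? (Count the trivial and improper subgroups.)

|G| = 18, so by Lagrange every subgroup order divides 18. Divisors: 1, 2, 3, 6, 9, 18.
Subgroups by order — order 1: 1; order 2: 1; order 3: 4; order 6: 4; order 9: 1; order 18: 1.
Total: 1 + 1 + 4 + 4 + 1 + 1 = 12.

12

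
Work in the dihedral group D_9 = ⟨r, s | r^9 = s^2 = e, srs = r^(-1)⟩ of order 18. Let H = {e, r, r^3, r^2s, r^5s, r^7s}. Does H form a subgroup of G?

No

r ∈ H but its inverse r^8 ∉ H, so H is not a subgroup.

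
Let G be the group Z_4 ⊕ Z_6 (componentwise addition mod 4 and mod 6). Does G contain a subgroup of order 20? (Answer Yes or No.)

No

20 does not divide |G| = 24, so by Lagrange no subgroup of order 20 exists.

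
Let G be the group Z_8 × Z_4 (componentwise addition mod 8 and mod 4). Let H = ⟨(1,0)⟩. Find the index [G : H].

4

|⟨(1,0)⟩| = 8 and |G| = 32.
By Lagrange, [G : H] = |G|/|H| = 32/8 = 4.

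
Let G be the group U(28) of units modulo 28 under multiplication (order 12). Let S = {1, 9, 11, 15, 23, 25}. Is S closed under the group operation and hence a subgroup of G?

Yes

|S| = 6 divides |G| = 12, consistent with Lagrange.
S contains the identity, every element's inverse is in S, and S is closed under ·: it is a subgroup.
In fact S = ⟨23⟩.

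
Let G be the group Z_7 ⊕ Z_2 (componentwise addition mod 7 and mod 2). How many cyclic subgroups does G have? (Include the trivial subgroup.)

A cyclic subgroup of order d is generated by each of its φ(d) elements of order d, so the cyclic subgroups of order d number (#elements of order d)/φ(d).
Cyclic subgroups by order — order 1: 1; order 2: 1; order 7: 1; order 14: 1.
Total: 4.

4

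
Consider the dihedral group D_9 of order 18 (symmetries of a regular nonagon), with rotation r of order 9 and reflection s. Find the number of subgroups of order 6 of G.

3

|G| = 18 and 6 | 18, so subgroups of order 6 are possible by Lagrange.
The subgroups of order 6 are: {e, r^3, r^6, r^2s, r^5s, r^8s}; {e, r^3, r^6, s, r^3s, r^6s}; {e, r^3, r^6, rs, r^4s, r^7s}.
So G has 3 subgroups of order 6.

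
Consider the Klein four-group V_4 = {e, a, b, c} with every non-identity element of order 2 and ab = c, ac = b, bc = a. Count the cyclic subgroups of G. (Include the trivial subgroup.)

Each element a generates a cyclic subgroup ⟨a⟩; distinct elements may generate the same one (a cyclic group of order d has φ(d) generators).
Cyclic subgroups by order — order 1: 1; order 2: 3.
Total: 4.

4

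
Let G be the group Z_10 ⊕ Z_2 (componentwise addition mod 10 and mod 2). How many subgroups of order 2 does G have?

|G| = 20 and 2 | 20, so subgroups of order 2 are possible by Lagrange.
The subgroups of order 2 are: {(0,0), (0,1)}; {(0,0), (5,0)}; {(0,0), (5,1)}.
So G has 3 subgroups of order 2.

3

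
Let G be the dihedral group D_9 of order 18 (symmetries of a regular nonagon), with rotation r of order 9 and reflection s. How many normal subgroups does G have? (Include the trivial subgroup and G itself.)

G has 16 subgroups. Checking conjugation-invariance by order — order 1: 1/1 normal; order 2: 0/9 normal; order 3: 1/1 normal; order 6: 0/3 normal; order 9: 1/1 normal; order 18: 1/1 normal.
Total normal subgroups: 4.

4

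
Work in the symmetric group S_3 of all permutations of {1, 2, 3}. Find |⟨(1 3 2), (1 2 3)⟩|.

|⟨(1 3 2)⟩| = 3 and |⟨(1 2 3)⟩| = 3, so |H| is a multiple of lcm(3, 3) = 3 and divides |G| = 6.
Closing under the operation: H = {e, (1 2 3), (1 3 2)}, so |H| = 3.

3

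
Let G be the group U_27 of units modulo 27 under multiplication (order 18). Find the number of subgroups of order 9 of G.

1

|G| = 18 and 9 | 18, so subgroups of order 9 are possible by Lagrange.
The subgroups of order 9 are: {1, 4, 7, 10, 13, 16, 19, 22, 25}.
So G has 1 subgroup of order 9.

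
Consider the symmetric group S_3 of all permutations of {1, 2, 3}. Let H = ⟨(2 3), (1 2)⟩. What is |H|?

6

|⟨(2 3)⟩| = 2 and |⟨(1 2)⟩| = 2, so |H| is a multiple of lcm(2, 2) = 2 and divides |G| = 6.
Closing {(2 3), (1 2)} under the group operation gives all of G, so |H| = 6.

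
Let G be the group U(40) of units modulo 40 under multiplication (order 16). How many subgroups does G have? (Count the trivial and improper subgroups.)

|G| = 16, so by Lagrange every subgroup order divides 16. Divisors: 1, 2, 4, 8, 16.
Subgroups by order — order 1: 1; order 2: 7; order 4: 11; order 8: 7; order 16: 1.
Total: 1 + 7 + 11 + 7 + 1 = 27.

27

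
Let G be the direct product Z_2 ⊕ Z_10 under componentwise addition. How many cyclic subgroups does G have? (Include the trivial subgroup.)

Each element a generates a cyclic subgroup ⟨a⟩; distinct elements may generate the same one (a cyclic group of order d has φ(d) generators).
Cyclic subgroups by order — order 1: 1; order 2: 3; order 5: 1; order 10: 3.
Total: 8.

8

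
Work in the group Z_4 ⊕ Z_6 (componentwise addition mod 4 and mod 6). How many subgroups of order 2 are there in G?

|G| = 24 and 2 | 24, so subgroups of order 2 are possible by Lagrange.
The subgroups of order 2 are: {(0,0), (0,3)}; {(0,0), (2,0)}; {(0,0), (2,3)}.
So G has 3 subgroups of order 2.

3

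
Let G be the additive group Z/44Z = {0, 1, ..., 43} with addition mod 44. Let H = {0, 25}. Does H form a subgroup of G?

No

25 ∈ H but its inverse 19 ∉ H, so H is not a subgroup.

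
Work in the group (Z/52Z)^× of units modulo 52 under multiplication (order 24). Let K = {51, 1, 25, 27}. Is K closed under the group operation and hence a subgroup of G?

Yes

|K| = 4 divides |G| = 24, consistent with Lagrange.
K contains the identity, every element's inverse is in K, and K is closed under ·: it is a subgroup.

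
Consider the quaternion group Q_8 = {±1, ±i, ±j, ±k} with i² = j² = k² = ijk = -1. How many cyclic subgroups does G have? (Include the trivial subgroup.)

5

Group the elements of G by the cyclic subgroup they generate; each cyclic subgroup of order d accounts for φ(d) elements.
Cyclic subgroups by order — order 1: 1; order 2: 1; order 4: 3.
Total: 5.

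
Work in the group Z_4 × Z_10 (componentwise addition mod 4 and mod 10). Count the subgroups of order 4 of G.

3

|G| = 40 and 4 | 40, so subgroups of order 4 are possible by Lagrange.
The subgroups of order 4 are: {(0,0), (0,5), (2,0), (2,5)}; {(0,0), (1,0), (2,0), (3,0)}; {(0,0), (1,5), (2,0), (3,5)}.
So G has 3 subgroups of order 4.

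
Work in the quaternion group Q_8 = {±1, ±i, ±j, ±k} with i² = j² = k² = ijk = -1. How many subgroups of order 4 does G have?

3

|G| = 8 and 4 | 8, so subgroups of order 4 are possible by Lagrange.
The subgroups of order 4 are: {1, -1, i, -i}; {1, -1, j, -j}; {1, -1, k, -k}.
So G has 3 subgroups of order 4.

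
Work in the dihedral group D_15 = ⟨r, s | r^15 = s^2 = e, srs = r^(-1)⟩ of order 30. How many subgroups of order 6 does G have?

5

|G| = 30 and 6 | 30, so subgroups of order 6 are possible by Lagrange.
The subgroups of order 6 are: {e, r^5, r^10, s, r^5s, r^10s}; {e, r^5, r^10, rs, r^6s, r^11s}; {e, r^5, r^10, r^2s, r^7s, r^12s}; {e, r^5, r^10, r^3s, r^8s, r^13s}; … (5 in all).
So G has 5 subgroups of order 6.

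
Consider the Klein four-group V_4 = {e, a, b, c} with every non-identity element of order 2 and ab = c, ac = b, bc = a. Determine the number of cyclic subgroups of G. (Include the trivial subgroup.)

4

A cyclic subgroup of order d is generated by each of its φ(d) elements of order d, so the cyclic subgroups of order d number (#elements of order d)/φ(d).
Cyclic subgroups by order — order 1: 1; order 2: 3.
Total: 4.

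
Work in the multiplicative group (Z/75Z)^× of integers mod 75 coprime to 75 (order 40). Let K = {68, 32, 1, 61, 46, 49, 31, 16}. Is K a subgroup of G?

Closure fails: 32 · 46 = 47 ∉ K. So K is not a subgroup.

No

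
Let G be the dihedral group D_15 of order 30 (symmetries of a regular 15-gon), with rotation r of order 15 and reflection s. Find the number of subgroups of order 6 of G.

|G| = 30 and 6 | 30, so subgroups of order 6 are possible by Lagrange.
The subgroups of order 6 are: {e, r^5, r^10, s, r^5s, r^10s}; {e, r^5, r^10, rs, r^6s, r^11s}; {e, r^5, r^10, r^2s, r^7s, r^12s}; {e, r^5, r^10, r^3s, r^8s, r^13s}; … (5 in all).
So G has 5 subgroups of order 6.

5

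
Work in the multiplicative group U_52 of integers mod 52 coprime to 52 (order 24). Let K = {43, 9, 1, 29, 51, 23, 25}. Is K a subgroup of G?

|K| = 7 does not divide |G| = 24, so by Lagrange K is not a subgroup.

No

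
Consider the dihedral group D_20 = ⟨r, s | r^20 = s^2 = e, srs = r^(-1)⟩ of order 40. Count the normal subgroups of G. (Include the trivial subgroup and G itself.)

G has 48 subgroups. Checking conjugation-invariance by order — order 1: 1/1 normal; order 2: 1/21 normal; order 4: 1/11 normal; order 5: 1/1 normal; order 8: 0/5 normal; order 10: 1/5 normal; order 20: 3/3 normal; order 40: 1/1 normal.
Total normal subgroups: 9.

9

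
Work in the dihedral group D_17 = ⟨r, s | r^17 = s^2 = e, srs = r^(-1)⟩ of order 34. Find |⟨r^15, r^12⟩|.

17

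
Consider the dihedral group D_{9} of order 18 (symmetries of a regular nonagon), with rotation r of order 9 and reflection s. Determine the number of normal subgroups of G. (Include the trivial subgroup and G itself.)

4

G has 16 subgroups. Checking conjugation-invariance by order — order 1: 1/1 normal; order 2: 0/9 normal; order 3: 1/1 normal; order 6: 0/3 normal; order 9: 1/1 normal; order 18: 1/1 normal.
Total normal subgroups: 4.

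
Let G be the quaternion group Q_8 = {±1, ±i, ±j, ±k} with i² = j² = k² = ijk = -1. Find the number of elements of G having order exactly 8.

No element of G has order 8 (even though 8 | 8).

0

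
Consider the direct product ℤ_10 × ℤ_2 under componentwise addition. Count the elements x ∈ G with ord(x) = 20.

An element (a,b) has order lcm(ord(a), ord(b)); count pairs with lcm equal to 20.
Enumerating gives 0 such elements.

0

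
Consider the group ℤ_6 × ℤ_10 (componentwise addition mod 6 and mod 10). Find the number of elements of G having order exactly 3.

2

An element (a,b) has order lcm(ord(a), ord(b)); count pairs with lcm equal to 3.
Enumerating gives 2 such elements.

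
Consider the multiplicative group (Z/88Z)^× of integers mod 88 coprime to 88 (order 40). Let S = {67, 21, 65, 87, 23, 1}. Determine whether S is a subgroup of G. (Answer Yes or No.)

|S| = 6 does not divide |G| = 40, so by Lagrange S is not a subgroup.

No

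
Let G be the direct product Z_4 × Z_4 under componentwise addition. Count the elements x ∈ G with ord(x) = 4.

An element (a,b) has order lcm(ord(a), ord(b)); count pairs with lcm equal to 4.
Enumerating gives 12 such elements.

12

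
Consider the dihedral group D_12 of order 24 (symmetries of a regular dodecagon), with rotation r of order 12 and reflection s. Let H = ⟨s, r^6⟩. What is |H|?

4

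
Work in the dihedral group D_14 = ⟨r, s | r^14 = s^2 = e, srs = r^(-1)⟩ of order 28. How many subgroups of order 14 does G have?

3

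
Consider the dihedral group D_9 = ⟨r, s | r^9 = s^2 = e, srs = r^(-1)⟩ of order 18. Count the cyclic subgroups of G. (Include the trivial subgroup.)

A cyclic subgroup of order d is generated by each of its φ(d) elements of order d, so the cyclic subgroups of order d number (#elements of order d)/φ(d).
Cyclic subgroups by order — order 1: 1; order 2: 9; order 3: 1; order 9: 1.
Total: 12.

12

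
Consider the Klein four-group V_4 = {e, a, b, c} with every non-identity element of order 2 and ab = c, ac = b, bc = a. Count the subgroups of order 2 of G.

3

|G| = 4 and 2 | 4, so subgroups of order 2 are possible by Lagrange.
The subgroups of order 2 are: {e, a}; {e, b}; {e, c}.
So G has 3 subgroups of order 2.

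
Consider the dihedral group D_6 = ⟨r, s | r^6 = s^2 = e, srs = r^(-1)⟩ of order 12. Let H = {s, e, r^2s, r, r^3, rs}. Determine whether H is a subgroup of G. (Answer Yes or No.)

No

r ∈ H but its inverse r^5 ∉ H, so H is not a subgroup.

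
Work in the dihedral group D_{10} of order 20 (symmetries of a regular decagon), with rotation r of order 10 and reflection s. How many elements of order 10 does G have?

The elements of order 10 are: r, r^3, r^7, r^9.
That's 4.

4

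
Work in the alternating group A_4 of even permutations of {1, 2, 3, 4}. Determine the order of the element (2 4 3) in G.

3

Computing powers of (2 4 3): the smallest k with ((2 4 3))^k = e is k = 3.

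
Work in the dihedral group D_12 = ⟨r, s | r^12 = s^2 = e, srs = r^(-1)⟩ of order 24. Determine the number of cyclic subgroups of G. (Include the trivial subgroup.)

18

Each element a generates a cyclic subgroup ⟨a⟩; distinct elements may generate the same one (a cyclic group of order d has φ(d) generators).
Cyclic subgroups by order — order 1: 1; order 2: 13; order 3: 1; order 4: 1; order 6: 1; order 12: 1.
Total: 18.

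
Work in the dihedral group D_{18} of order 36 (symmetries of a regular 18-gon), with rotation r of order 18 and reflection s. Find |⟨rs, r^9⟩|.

4

|⟨rs⟩| = 2 and |⟨r^9⟩| = 2, so |H| is a multiple of lcm(2, 2) = 2 and divides |G| = 36.
Closing under the operation: H = {e, r^9, rs, r^10s}, so |H| = 4.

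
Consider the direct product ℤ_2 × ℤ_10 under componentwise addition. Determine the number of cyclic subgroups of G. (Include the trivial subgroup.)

8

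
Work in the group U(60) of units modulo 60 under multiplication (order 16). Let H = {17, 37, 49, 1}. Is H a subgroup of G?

No

37 ∈ H but its inverse 13 ∉ H, so H is not a subgroup.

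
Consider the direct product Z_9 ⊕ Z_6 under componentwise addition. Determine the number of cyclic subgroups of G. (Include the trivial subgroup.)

16

A cyclic subgroup of order d is generated by each of its φ(d) elements of order d, so the cyclic subgroups of order d number (#elements of order d)/φ(d).
Cyclic subgroups by order — order 1: 1; order 2: 1; order 3: 4; order 6: 4; order 9: 3; order 18: 3.
Total: 16.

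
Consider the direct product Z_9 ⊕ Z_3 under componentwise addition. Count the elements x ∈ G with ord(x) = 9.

18

An element (a,b) has order lcm(ord(a), ord(b)); count pairs with lcm equal to 9.
Enumerating gives 18 such elements.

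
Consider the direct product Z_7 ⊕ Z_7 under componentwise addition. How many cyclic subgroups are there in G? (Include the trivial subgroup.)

9

Each element a generates a cyclic subgroup ⟨a⟩; distinct elements may generate the same one (a cyclic group of order d has φ(d) generators).
Cyclic subgroups by order — order 1: 1; order 7: 8.
Total: 9.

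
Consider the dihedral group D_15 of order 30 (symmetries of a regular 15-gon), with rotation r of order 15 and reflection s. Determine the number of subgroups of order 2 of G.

|G| = 30 and 2 | 30, so subgroups of order 2 are possible by Lagrange.
The subgroups of order 2 are: {e, r^10s}; {e, r^11s}; {e, r^12s}; {e, r^13s}; … (15 in all).
So G has 15 subgroups of order 2.

15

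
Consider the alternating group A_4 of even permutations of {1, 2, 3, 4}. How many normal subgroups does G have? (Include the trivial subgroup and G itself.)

3

G has 10 subgroups. Checking conjugation-invariance by order — order 1: 1/1 normal; order 2: 0/3 normal; order 3: 0/4 normal; order 4: 1/1 normal; order 12: 1/1 normal.
Total normal subgroups: 3.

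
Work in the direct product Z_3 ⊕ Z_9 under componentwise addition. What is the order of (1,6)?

The order of (1,6) in Z_3 × Z_9 is lcm(ord(1) in Z_3, ord(6) in Z_9).
ord(1) = 3 and ord(6) = 3, so |⟨(1,6)⟩| = lcm(3, 3) = 3.

3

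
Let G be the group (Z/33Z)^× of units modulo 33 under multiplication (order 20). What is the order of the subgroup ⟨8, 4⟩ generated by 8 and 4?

10

|⟨8⟩| = 10 and |⟨4⟩| = 5, so |H| is a multiple of lcm(10, 5) = 10 and divides |G| = 20.
Closing under the operation: H = {1, 2, 4, 8, 16, 17, 25, 29, 31, 32}, so |H| = 10.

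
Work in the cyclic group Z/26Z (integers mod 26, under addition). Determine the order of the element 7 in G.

26

In Z/26Z, the order of an element a is n/gcd(a, n).
gcd(7, 26) = 1, so |⟨7⟩| = 26/1 = 26.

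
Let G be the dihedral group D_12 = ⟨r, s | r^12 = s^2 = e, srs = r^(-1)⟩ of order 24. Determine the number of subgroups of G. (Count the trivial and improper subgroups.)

34

|G| = 24, so by Lagrange every subgroup order divides 24. Divisors: 1, 2, 3, 4, 6, 8, 12, 24.
Subgroups by order — order 1: 1; order 2: 13; order 3: 1; order 4: 7; order 6: 5; order 8: 3; order 12: 3; order 24: 1.
Total: 1 + 13 + 1 + 7 + 5 + 3 + 3 + 1 = 34.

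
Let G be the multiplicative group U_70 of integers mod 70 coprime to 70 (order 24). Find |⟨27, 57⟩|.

|⟨27⟩| = 4 and |⟨57⟩| = 4, so |H| is a multiple of lcm(4, 4) = 4 and divides |G| = 24.
Closing under the operation: H = {1, 13, 27, 29, 41, 43, 57, 69}, so |H| = 8.

8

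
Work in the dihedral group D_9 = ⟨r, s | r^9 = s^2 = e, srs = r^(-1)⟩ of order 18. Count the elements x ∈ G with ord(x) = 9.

The elements of order 9 are: r, r^2, r^4, r^5, r^7, r^8.
That's 6.

6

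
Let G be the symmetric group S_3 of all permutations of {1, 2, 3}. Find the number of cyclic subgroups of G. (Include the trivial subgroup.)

A cyclic subgroup of order d is generated by each of its φ(d) elements of order d, so the cyclic subgroups of order d number (#elements of order d)/φ(d).
Cyclic subgroups by order — order 1: 1; order 2: 3; order 3: 1.
Total: 5.

5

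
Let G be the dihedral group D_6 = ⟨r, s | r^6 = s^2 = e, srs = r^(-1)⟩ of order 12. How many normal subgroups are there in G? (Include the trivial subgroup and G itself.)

G has 16 subgroups. Checking conjugation-invariance by order — order 1: 1/1 normal; order 2: 1/7 normal; order 3: 1/1 normal; order 4: 0/3 normal; order 6: 3/3 normal; order 12: 1/1 normal.
Total normal subgroups: 7.

7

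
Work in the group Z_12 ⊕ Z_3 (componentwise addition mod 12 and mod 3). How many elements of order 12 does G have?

16

An element (a,b) has order lcm(ord(a), ord(b)); count pairs with lcm equal to 12.
Enumerating gives 16 such elements.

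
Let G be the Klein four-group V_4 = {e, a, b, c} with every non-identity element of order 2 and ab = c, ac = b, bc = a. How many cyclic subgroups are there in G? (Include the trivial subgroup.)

Group the elements of G by the cyclic subgroup they generate; each cyclic subgroup of order d accounts for φ(d) elements.
Cyclic subgroups by order — order 1: 1; order 2: 3.
Total: 4.

4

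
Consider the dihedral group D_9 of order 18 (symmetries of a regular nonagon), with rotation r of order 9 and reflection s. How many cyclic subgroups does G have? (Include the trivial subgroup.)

A cyclic subgroup of order d is generated by each of its φ(d) elements of order d, so the cyclic subgroups of order d number (#elements of order d)/φ(d).
Cyclic subgroups by order — order 1: 1; order 2: 9; order 3: 1; order 9: 1.
Total: 12.

12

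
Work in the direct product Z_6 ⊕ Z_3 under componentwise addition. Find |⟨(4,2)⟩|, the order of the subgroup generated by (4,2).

The order of (4,2) in Z_6 × Z_3 is lcm(ord(4) in Z_6, ord(2) in Z_3).
ord(4) = 3 and ord(2) = 3, so |⟨(4,2)⟩| = lcm(3, 3) = 3.

3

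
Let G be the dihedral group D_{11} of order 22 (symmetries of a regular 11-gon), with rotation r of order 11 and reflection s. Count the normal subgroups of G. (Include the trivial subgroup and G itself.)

3

G has 14 subgroups. Checking conjugation-invariance by order — order 1: 1/1 normal; order 2: 0/11 normal; order 11: 1/1 normal; order 22: 1/1 normal.
Total normal subgroups: 3.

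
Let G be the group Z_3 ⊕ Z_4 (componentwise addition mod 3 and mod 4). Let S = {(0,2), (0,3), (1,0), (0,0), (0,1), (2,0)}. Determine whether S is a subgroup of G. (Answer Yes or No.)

Closure fails: (0,1) + (1,0) = (1,1) ∉ S. So S is not a subgroup.

No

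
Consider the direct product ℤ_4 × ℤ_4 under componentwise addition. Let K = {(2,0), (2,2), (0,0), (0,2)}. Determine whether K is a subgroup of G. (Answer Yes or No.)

Yes

|K| = 4 divides |G| = 16, consistent with Lagrange.
K contains the identity, every element's inverse is in K, and K is closed under +: it is a subgroup.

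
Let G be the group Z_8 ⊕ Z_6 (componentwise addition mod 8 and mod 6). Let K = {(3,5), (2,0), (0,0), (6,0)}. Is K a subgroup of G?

(3,5) ∈ K but its inverse (5,1) ∉ K, so K is not a subgroup.

No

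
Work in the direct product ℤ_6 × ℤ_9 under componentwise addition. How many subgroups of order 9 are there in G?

|G| = 54 and 9 | 54, so subgroups of order 9 are possible by Lagrange.
The subgroups of order 9 are: {(0,0), (0,1), (0,2), (0,3), (0,4), (0,5), (0,6), (0,7), (0,8)}; {(0,0), (0,3), (0,6), (2,0), (2,3), (2,6), (4,0), (4,3), (4,6)}; {(0,0), (0,3), (0,6), (2,1), (2,4), (2,7), (4,2), (4,5), (4,8)}; {(0,0), (0,3), (0,6), (2,2), (2,5), (2,8), (4,1), (4,4), (4,7)}.
So G has 4 subgroups of order 9.

4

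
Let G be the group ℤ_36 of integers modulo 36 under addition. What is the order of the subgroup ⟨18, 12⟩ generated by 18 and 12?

6

|⟨18⟩| = 2 and |⟨12⟩| = 3, so |H| is a multiple of lcm(2, 3) = 6 and divides |G| = 36.
Closing under the operation: H = {0, 6, 12, 18, 24, 30}, so |H| = 6.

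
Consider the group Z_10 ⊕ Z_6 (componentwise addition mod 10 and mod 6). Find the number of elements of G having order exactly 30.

24

An element (a,b) has order lcm(ord(a), ord(b)); count pairs with lcm equal to 30.
Enumerating gives 24 such elements.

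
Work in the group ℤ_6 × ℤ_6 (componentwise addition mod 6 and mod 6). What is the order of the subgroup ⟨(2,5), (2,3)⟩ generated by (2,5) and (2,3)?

18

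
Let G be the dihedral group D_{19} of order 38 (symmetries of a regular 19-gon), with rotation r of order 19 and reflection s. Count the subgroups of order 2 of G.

|G| = 38 and 2 | 38, so subgroups of order 2 are possible by Lagrange.
The subgroups of order 2 are: {e, r^10s}; {e, r^11s}; {e, r^12s}; {e, r^13s}; … (19 in all).
So G has 19 subgroups of order 2.

19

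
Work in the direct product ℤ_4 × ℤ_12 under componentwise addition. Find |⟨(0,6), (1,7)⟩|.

24

|⟨(0,6)⟩| = 2 and |⟨(1,7)⟩| = 12, so |H| is a multiple of lcm(2, 12) = 12 and divides |G| = 48.
Closing under the operation: H = {(0,0), (0,2), (0,4), (0,6), (0,8), (0,10), (1,1), (1,3), (1,5), (1,7), (1,9), (1,11), (2,0), (2,2), (2,4), (2,6), (2,8), (2,10), (3,1), (3,3), (3,5), (3,7), (3,9), (3,11)}, so |H| = 24.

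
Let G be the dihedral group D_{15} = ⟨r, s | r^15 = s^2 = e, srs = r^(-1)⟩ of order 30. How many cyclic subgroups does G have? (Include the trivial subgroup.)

19

A cyclic subgroup of order d is generated by each of its φ(d) elements of order d, so the cyclic subgroups of order d number (#elements of order d)/φ(d).
Cyclic subgroups by order — order 1: 1; order 2: 15; order 3: 1; order 5: 1; order 15: 1.
Total: 19.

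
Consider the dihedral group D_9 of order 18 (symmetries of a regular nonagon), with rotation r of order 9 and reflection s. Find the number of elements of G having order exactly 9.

6

The elements of order 9 are: r, r^2, r^4, r^5, r^7, r^8.
That's 6.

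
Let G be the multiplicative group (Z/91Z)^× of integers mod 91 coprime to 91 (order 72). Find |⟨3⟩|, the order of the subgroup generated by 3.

6

Compute successive powers of 3 mod 91: 3, 9, 27, 81, 61, 1; 3^6 ≡ 1 (mod 91).
So |⟨3⟩| = 6.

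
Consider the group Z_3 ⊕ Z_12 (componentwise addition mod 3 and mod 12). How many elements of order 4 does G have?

2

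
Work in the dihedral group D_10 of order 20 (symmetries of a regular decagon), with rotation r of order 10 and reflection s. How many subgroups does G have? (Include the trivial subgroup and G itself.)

22

|G| = 20, so by Lagrange every subgroup order divides 20. Divisors: 1, 2, 4, 5, 10, 20.
Subgroups by order — order 1: 1; order 2: 11; order 4: 5; order 5: 1; order 10: 3; order 20: 1.
Total: 1 + 11 + 5 + 1 + 3 + 1 = 22.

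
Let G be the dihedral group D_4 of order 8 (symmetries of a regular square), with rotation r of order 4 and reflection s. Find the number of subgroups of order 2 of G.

5

|G| = 8 and 2 | 8, so subgroups of order 2 are possible by Lagrange.
The subgroups of order 2 are: {e, r^2}; {e, r^2s}; {e, r^3s}; {e, rs}; … (5 in all).
So G has 5 subgroups of order 2.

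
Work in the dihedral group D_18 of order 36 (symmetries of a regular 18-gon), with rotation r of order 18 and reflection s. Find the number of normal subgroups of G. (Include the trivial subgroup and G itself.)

9

G has 45 subgroups. Checking conjugation-invariance by order — order 1: 1/1 normal; order 2: 1/19 normal; order 3: 1/1 normal; order 4: 0/9 normal; order 6: 1/7 normal; order 9: 1/1 normal; order 12: 0/3 normal; order 18: 3/3 normal; order 36: 1/1 normal.
Total normal subgroups: 9.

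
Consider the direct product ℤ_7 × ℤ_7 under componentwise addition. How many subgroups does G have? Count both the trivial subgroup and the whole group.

10

|G| = 49, so by Lagrange every subgroup order divides 49. Divisors: 1, 7, 49.
Subgroups by order — order 1: 1; order 7: 8; order 49: 1.
Total: 1 + 8 + 1 = 10.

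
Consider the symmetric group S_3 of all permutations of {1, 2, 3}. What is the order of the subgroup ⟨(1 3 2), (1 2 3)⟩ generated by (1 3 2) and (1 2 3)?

3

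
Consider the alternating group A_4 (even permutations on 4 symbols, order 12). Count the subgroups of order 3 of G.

|G| = 12 and 3 | 12, so subgroups of order 3 are possible by Lagrange.
The subgroups of order 3 are: {e, (1 2 3), (1 3 2)}; {e, (1 2 4), (1 4 2)}; {e, (1 3 4), (1 4 3)}; {e, (2 3 4), (2 4 3)}.
So G has 4 subgroups of order 3.

4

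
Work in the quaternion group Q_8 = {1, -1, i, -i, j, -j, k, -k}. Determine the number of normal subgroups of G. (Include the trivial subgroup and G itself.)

G has 6 subgroups. Checking conjugation-invariance by order — order 1: 1/1 normal; order 2: 1/1 normal; order 4: 3/3 normal; order 8: 1/1 normal.
Total normal subgroups: 6.

6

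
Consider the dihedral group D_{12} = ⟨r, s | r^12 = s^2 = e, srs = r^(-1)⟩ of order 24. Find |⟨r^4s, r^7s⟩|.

8

|⟨r^4s⟩| = 2 and |⟨r^7s⟩| = 2, so |H| is a multiple of lcm(2, 2) = 2 and divides |G| = 24.
Closing under the operation: H = {e, r^3, r^6, r^9, rs, r^4s, r^7s, r^10s}, so |H| = 8.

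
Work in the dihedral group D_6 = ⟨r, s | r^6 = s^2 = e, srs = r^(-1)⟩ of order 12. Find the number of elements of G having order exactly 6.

2

The elements of order 6 are: r, r^5.
That's 2.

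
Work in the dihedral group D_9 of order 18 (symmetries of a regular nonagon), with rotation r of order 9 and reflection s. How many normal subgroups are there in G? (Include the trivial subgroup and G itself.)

G has 16 subgroups. Checking conjugation-invariance by order — order 1: 1/1 normal; order 2: 0/9 normal; order 3: 1/1 normal; order 6: 0/3 normal; order 9: 1/1 normal; order 18: 1/1 normal.
Total normal subgroups: 4.

4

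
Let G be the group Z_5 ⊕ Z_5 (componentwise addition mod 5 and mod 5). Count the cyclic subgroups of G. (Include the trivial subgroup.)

A cyclic subgroup of order d is generated by each of its φ(d) elements of order d, so the cyclic subgroups of order d number (#elements of order d)/φ(d).
Cyclic subgroups by order — order 1: 1; order 5: 6.
Total: 7.

7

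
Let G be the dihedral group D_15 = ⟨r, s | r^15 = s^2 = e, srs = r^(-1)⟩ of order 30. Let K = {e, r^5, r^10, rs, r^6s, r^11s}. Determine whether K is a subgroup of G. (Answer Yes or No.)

|K| = 6 divides |G| = 30, consistent with Lagrange.
K contains the identity, every element's inverse is in K, and K is closed under ·: it is a subgroup.

Yes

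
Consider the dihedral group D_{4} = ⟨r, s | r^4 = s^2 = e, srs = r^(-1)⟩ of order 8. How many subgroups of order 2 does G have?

5

|G| = 8 and 2 | 8, so subgroups of order 2 are possible by Lagrange.
The subgroups of order 2 are: {e, r^2}; {e, r^2s}; {e, r^3s}; {e, rs}; … (5 in all).
So G has 5 subgroups of order 2.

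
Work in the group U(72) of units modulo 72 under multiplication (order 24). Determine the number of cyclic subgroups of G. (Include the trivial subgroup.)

Each element a generates a cyclic subgroup ⟨a⟩; distinct elements may generate the same one (a cyclic group of order d has φ(d) generators).
Cyclic subgroups by order — order 1: 1; order 2: 7; order 3: 1; order 6: 7.
Total: 16.

16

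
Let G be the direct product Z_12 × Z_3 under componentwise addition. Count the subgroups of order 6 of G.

4

|G| = 36 and 6 | 36, so subgroups of order 6 are possible by Lagrange.
The subgroups of order 6 are: {(0,0), (0,1), (0,2), (6,0), (6,1), (6,2)}; {(0,0), (2,0), (4,0), (6,0), (8,0), (10,0)}; {(0,0), (2,2), (4,1), (6,0), (8,2), (10,1)}; {(0,0), (2,1), (4,2), (6,0), (8,1), (10,2)}.
So G has 4 subgroups of order 6.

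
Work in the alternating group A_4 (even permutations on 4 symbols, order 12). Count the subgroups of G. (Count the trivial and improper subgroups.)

10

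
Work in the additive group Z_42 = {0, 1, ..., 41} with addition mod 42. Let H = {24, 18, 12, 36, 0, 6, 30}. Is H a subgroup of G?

|H| = 7 divides |G| = 42, consistent with Lagrange.
H contains the identity, every element's inverse is in H, and H is closed under +: it is a subgroup.
In fact H = ⟨18⟩.

Yes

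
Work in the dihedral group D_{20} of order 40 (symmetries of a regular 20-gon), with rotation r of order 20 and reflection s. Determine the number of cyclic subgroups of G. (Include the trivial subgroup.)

Group the elements of G by the cyclic subgroup they generate; each cyclic subgroup of order d accounts for φ(d) elements.
Cyclic subgroups by order — order 1: 1; order 2: 21; order 4: 1; order 5: 1; order 10: 1; order 20: 1.
Total: 26.

26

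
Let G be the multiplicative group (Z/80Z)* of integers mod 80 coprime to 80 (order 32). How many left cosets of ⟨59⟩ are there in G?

8

|⟨59⟩| = 4 and |G| = 32.
By Lagrange, [G : H] = |G|/|H| = 32/4 = 8.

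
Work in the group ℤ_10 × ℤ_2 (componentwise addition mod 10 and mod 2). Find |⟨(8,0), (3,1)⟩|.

10

|⟨(8,0)⟩| = 5 and |⟨(3,1)⟩| = 10, so |H| is a multiple of lcm(5, 10) = 10 and divides |G| = 20.
Closing under the operation: H = {(0,0), (1,1), (2,0), (3,1), (4,0), (5,1), (6,0), (7,1), (8,0), (9,1)}, so |H| = 10.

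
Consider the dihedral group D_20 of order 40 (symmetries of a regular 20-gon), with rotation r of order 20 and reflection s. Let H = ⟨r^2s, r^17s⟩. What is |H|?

8

|⟨r^2s⟩| = 2 and |⟨r^17s⟩| = 2, so |H| is a multiple of lcm(2, 2) = 2 and divides |G| = 40.
Closing under the operation: H = {e, r^5, r^10, r^15, r^2s, r^7s, r^12s, r^17s}, so |H| = 8.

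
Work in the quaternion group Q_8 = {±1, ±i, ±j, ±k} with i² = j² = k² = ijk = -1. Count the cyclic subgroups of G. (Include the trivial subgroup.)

Each element a generates a cyclic subgroup ⟨a⟩; distinct elements may generate the same one (a cyclic group of order d has φ(d) generators).
Cyclic subgroups by order — order 1: 1; order 2: 1; order 4: 3.
Total: 5.

5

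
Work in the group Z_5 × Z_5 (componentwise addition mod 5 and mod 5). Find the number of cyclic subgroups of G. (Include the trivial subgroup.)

7

Group the elements of G by the cyclic subgroup they generate; each cyclic subgroup of order d accounts for φ(d) elements.
Cyclic subgroups by order — order 1: 1; order 5: 6.
Total: 7.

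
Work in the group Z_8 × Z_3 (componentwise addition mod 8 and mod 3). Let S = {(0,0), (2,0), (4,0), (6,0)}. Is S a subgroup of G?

|S| = 4 divides |G| = 24, consistent with Lagrange.
S contains the identity, every element's inverse is in S, and S is closed under +: it is a subgroup.
In fact S = ⟨(6,0)⟩.

Yes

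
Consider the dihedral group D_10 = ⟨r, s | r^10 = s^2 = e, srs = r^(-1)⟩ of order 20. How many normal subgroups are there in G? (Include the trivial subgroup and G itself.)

7

G has 22 subgroups. Checking conjugation-invariance by order — order 1: 1/1 normal; order 2: 1/11 normal; order 4: 0/5 normal; order 5: 1/1 normal; order 10: 3/3 normal; order 20: 1/1 normal.
Total normal subgroups: 7.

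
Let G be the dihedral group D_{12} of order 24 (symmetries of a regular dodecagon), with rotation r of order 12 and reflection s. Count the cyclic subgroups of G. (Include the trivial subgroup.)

Each element a generates a cyclic subgroup ⟨a⟩; distinct elements may generate the same one (a cyclic group of order d has φ(d) generators).
Cyclic subgroups by order — order 1: 1; order 2: 13; order 3: 1; order 4: 1; order 6: 1; order 12: 1.
Total: 18.

18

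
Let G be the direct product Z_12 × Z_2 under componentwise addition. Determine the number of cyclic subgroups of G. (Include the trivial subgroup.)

Group the elements of G by the cyclic subgroup they generate; each cyclic subgroup of order d accounts for φ(d) elements.
Cyclic subgroups by order — order 1: 1; order 2: 3; order 3: 1; order 4: 2; order 6: 3; order 12: 2.
Total: 12.

12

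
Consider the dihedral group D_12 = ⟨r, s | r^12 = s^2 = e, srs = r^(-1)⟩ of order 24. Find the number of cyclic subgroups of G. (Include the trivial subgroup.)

A cyclic subgroup of order d is generated by each of its φ(d) elements of order d, so the cyclic subgroups of order d number (#elements of order d)/φ(d).
Cyclic subgroups by order — order 1: 1; order 2: 13; order 3: 1; order 4: 1; order 6: 1; order 12: 1.
Total: 18.

18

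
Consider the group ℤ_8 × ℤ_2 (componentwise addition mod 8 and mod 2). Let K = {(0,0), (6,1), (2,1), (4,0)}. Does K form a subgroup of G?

Yes

|K| = 4 divides |G| = 16, consistent with Lagrange.
K contains the identity, every element's inverse is in K, and K is closed under +: it is a subgroup.
In fact K = ⟨(6,1)⟩.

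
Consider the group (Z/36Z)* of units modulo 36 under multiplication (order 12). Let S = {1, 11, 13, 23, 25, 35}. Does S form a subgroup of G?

|S| = 6 divides |G| = 12, consistent with Lagrange.
S contains the identity, every element's inverse is in S, and S is closed under ·: it is a subgroup.
In fact S = ⟨23⟩.

Yes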